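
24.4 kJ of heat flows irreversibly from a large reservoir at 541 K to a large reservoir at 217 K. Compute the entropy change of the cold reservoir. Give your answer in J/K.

ΔS_cold = 112 J/K

The cold reservoir gains heat Q, so ΔS_cold = +Q/T_C = 24400/217 = 112 J/K.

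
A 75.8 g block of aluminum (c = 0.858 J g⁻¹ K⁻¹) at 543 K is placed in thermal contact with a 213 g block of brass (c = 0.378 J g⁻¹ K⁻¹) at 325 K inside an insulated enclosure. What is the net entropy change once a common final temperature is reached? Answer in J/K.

ΔS_total = 4.77 J/K

Energy balance: T_f = (m₁c₁T₁ + m₂c₂T₂)/(m₁c₁ + m₂c₂) = 422.41 K.
ΔS₁ = m₁c₁ ln(T_f/T₁) = 65.0364 × ln(422.41/543) = -16.333 J/K.
ΔS₂ = m₂c₂ ln(T_f/T₂) = 80.514 × ln(422.41/325) = 21.107 J/K.
ΔS_total = -16.333 + 21.107 = 4.77 J/K.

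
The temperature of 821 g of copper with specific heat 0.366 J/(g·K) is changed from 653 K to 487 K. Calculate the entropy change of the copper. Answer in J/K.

ΔS = ∫dQ_rev/T = m c ln(T₂/T₁) = 821 × 0.366 × ln(487/653) = -88.1 J/K.

ΔS = -88.1 J/K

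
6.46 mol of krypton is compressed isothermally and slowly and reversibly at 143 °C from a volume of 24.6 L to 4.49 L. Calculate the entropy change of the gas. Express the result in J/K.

For an isothermal ideal gas ΔS_gas = nR ln(V₂/V₁) = 6.46 × 8.314 × ln(4.49/24.6) = -91.4 J/K.

ΔS_gas = -91.4 J/K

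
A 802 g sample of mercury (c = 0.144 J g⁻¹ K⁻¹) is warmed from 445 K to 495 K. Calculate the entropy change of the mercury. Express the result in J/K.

ΔS = ∫dQ_rev/T = m c ln(T₂/T₁) = 802 × 0.144 × ln(495/445) = 12.3 J/K.

ΔS = 12.3 J/K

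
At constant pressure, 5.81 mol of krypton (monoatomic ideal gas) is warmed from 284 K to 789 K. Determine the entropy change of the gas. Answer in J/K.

ΔS = 123 J/K

At constant pressure, ΔS = nC_p ln(T₂/T₁) with C_p = 5R/2 = 20.79 J mol⁻¹ K⁻¹.
ΔS = 5.81 × 20.79 × ln(789/284) = 123 J/K.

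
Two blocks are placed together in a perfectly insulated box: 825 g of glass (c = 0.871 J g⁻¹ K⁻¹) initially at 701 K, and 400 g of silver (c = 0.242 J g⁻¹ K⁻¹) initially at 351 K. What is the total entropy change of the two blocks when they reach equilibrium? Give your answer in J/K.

ΔS_total = 17.1 J/K

Energy balance: T_f = (m₁c₁T₁ + m₂c₂T₂)/(m₁c₁ + m₂c₂) = 659.45 K.
ΔS₁ = m₁c₁ ln(T_f/T₁) = 718.575 × ln(659.45/701) = -43.91 J/K.
ΔS₂ = m₂c₂ ln(T_f/T₂) = 96.8 × ln(659.45/351) = 61.04 J/K.
ΔS_total = -43.91 + 61.04 = 17.1 J/K.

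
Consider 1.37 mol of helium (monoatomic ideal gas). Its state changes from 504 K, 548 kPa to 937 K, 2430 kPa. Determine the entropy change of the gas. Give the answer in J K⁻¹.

ΔS = 0.694 J/K

ΔS = nC_p ln(T₂/T₁) − nR ln(P₂/P₁), with C_p = 5R/2 = 20.79 J mol⁻¹ K⁻¹ for a monoatomic ideal gas.
ΔS = 1.37 × [20.79 × ln(937/504) − 8.314 × ln(2430/548)] = 0.694 J/K.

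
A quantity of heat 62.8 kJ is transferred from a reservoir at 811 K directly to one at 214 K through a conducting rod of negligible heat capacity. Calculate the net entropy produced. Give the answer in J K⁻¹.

ΔS_hot = −Q/T_H = −62800/811 = -77.44 J/K and ΔS_cold = +Q/T_C = 62800/214 = 293.5 J/K.
ΔS_total = -77.44 + 293.5 = 216 J/K, positive as the second law requires.

ΔS_total = 216 J/K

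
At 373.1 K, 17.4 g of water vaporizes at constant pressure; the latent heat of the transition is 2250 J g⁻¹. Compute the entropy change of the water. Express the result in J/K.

ΔS = 105 J/K

Heat absorbed by the substance: Q = mL = 17.4 × 2250 = 39150 J.
At constant T, ΔS = Q_rev/T = 39150 / 373.1 = 105 J/K.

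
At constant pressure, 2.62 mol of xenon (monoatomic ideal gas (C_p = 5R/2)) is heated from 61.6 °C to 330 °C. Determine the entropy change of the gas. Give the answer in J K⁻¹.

In kelvin: T₁ = 334.75 K, T₂ = 603.15 K. At constant pressure, ΔS = nC_p ln(T₂/T₁) with C_p = 5R/2 = 20.79 J mol⁻¹ K⁻¹.
ΔS = 2.62 × 20.79 × ln(603.15/334.75) = 32.1 J/K.

ΔS = 32.1 J/K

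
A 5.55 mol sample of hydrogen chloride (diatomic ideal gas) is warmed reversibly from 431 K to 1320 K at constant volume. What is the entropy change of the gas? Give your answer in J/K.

At constant volume, ΔS = nC_V ln(T₂/T₁) with C_V = 5R/2 = 20.79 J mol⁻¹ K⁻¹.
ΔS = 5.55 × 20.79 × ln(1320/431) = 129 J/K.

ΔS = 129 J/K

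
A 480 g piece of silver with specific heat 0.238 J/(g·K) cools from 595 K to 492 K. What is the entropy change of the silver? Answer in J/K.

ΔS = -21.7 J/K

ΔS = ∫dQ_rev/T = m c ln(T₂/T₁) = 480 × 0.238 × ln(492/595) = -21.7 J/K.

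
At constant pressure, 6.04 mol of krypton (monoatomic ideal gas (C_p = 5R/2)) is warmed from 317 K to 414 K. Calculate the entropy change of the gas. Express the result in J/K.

ΔS = 33.5 J/K

At constant pressure, ΔS = nC_p ln(T₂/T₁) with C_p = 5R/2 = 20.79 J mol⁻¹ K⁻¹.
ΔS = 6.04 × 20.79 × ln(414/317) = 33.5 J/K.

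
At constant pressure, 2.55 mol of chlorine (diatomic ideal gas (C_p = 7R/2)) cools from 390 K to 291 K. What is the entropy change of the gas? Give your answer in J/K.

ΔS = -21.7 J/K

At constant pressure, ΔS = nC_p ln(T₂/T₁) with C_p = 7R/2 = 29.1 J mol⁻¹ K⁻¹.
ΔS = 2.55 × 29.1 × ln(291/390) = -21.7 J/K.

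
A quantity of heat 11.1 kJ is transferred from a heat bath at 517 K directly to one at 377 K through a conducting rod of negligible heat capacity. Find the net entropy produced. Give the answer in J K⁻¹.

ΔS_total = 7.97 J/K

ΔS_hot = −Q/T_H = −11100/517 = -21.47 J/K and ΔS_cold = +Q/T_C = 11100/377 = 29.44 J/K.
ΔS_total = -21.47 + 29.44 = 7.97 J/K, positive as the second law requires.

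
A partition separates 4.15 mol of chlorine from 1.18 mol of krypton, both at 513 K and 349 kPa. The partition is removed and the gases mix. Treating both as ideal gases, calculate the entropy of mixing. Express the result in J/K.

Mole fractions: x_A = 4.15/5.33 = 0.779, x_B = 0.221.
ΔS_mix = −R(n_A ln x_A + n_B ln x_B) = −8.314 × (4.15 ln 0.779 + 1.18 ln 0.221) = 23.4 J/K.

ΔS_mix = 23.4 J/K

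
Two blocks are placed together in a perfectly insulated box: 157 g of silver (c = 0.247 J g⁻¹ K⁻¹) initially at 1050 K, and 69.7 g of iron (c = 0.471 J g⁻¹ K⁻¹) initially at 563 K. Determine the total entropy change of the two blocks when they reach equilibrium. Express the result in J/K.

ΔS_total = 3.34 J/K

Energy balance: T_f = (m₁c₁T₁ + m₂c₂T₂)/(m₁c₁ + m₂c₂) = 826.73 K.
ΔS₁ = m₁c₁ ln(T_f/T₁) = 38.779 × ln(826.73/1050) = -9.271 J/K.
ΔS₂ = m₂c₂ ln(T_f/T₂) = 32.8287 × ln(826.73/563) = 12.61 J/K.
ΔS_total = -9.271 + 12.61 = 3.34 J/K.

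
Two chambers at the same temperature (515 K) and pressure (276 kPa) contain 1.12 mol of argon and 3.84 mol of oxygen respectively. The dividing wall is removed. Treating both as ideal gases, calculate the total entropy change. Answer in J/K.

Mole fractions: x_A = 1.12/4.96 = 0.226, x_B = 0.774.
ΔS_mix = −R(n_A ln x_A + n_B ln x_B) = −8.314 × (1.12 ln 0.226 + 3.84 ln 0.774) = 22 J/K.

ΔS_mix = 22 J/K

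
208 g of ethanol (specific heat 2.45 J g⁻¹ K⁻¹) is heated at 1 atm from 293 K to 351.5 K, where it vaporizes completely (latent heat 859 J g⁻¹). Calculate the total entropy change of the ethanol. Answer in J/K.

Warming step: ΔS₁ = m c ln(T_tr/T_i) = 208 × 2.45 × ln(351.5/293) = 92.77 J/K.
Phase change: ΔS₂ = +mL/T_tr = 208 × 859 / 351.5 = 508.3 J/K.
ΔS_total = (92.77) + (508.3) = 601 J/K.

ΔS = 601 J/K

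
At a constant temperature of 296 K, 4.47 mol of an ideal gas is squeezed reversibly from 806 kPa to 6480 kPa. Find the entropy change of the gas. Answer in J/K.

For an isothermal ideal gas ΔS_gas = nR ln(P₁/P₂) = 4.47 × 8.314 × ln(806/6480) = -77.5 J/K.

ΔS_gas = -77.5 J/K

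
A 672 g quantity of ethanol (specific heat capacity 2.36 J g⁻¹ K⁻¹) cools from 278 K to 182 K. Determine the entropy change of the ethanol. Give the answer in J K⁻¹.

ΔS = -672 J/K

ΔS = ∫dQ_rev/T = m c ln(T₂/T₁) = 672 × 2.36 × ln(182/278) = -672 J/K.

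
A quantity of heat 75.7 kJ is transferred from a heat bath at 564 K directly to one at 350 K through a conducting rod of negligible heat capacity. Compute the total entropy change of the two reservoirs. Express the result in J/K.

ΔS_total = 82.1 J/K

ΔS_hot = −Q/T_H = −75700/564 = -134.2 J/K and ΔS_cold = +Q/T_C = 75700/350 = 216.3 J/K.
ΔS_total = -134.2 + 216.3 = 82.1 J/K, positive as the second law requires.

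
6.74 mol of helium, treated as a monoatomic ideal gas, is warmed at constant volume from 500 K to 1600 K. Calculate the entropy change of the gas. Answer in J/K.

ΔS = 97.8 J/K

At constant volume, ΔS = nC_V ln(T₂/T₁) with C_V = 3R/2 = 12.47 J mol⁻¹ K⁻¹.
ΔS = 6.74 × 12.47 × ln(1600/500) = 97.8 J/K.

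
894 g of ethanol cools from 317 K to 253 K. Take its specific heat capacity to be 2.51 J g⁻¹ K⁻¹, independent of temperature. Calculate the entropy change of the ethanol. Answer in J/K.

ΔS = -506 J/K

ΔS = ∫dQ_rev/T = m c ln(T₂/T₁) = 894 × 2.51 × ln(253/317) = -506 J/K.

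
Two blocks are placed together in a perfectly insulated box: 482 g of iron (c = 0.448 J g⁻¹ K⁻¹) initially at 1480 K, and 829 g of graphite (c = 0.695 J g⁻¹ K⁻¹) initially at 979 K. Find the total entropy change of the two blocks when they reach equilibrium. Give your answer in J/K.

Energy balance: T_f = (m₁c₁T₁ + m₂c₂T₂)/(m₁c₁ + m₂c₂) = 1115.6 K.
ΔS₁ = m₁c₁ ln(T_f/T₁) = 215.936 × ln(1115.6/1480) = -61.04 J/K.
ΔS₂ = m₂c₂ ln(T_f/T₂) = 576.155 × ln(1115.6/979) = 75.24 J/K.
ΔS_total = -61.04 + 75.24 = 14.2 J/K.

ΔS_total = 14.2 J/K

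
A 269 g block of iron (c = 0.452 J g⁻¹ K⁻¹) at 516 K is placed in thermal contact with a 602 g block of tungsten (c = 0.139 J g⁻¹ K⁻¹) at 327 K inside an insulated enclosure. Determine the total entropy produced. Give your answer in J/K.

ΔS_total = 4.97 J/K

Energy balance: T_f = (m₁c₁T₁ + m₂c₂T₂)/(m₁c₁ + m₂c₂) = 438.95 K.
ΔS₁ = m₁c₁ ln(T_f/T₁) = 121.588 × ln(438.95/516) = -19.663 J/K.
ΔS₂ = m₂c₂ ln(T_f/T₂) = 83.678 × ln(438.95/327) = 24.637 J/K.
ΔS_total = -19.663 + 24.637 = 4.97 J/K.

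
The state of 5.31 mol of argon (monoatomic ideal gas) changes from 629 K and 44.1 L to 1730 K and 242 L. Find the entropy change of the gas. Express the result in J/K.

ΔS = 142 J/K

Entropy is a state function: ΔS = nC_V ln(T₂/T₁) + nR ln(V₂/V₁), with C_V = 3R/2 = 12.47 J mol⁻¹ K⁻¹ for a monoatomic ideal gas.
ΔS = 5.31 × [12.47 × ln(1730/629) + 8.314 × ln(242/44.1)] = 142 J/K.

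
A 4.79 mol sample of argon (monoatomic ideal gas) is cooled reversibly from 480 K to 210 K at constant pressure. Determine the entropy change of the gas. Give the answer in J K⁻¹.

At constant pressure, ΔS = nC_p ln(T₂/T₁) with C_p = 5R/2 = 20.79 J mol⁻¹ K⁻¹.
ΔS = 4.79 × 20.79 × ln(210/480) = -82.3 J/K.

ΔS = -82.3 J/K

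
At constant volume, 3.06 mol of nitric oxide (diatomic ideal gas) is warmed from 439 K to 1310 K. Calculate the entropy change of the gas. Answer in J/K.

At constant volume, ΔS = nC_V ln(T₂/T₁) with C_V = 5R/2 = 20.79 J mol⁻¹ K⁻¹.
ΔS = 3.06 × 20.79 × ln(1310/439) = 69.5 J/K.

ΔS = 69.5 J/K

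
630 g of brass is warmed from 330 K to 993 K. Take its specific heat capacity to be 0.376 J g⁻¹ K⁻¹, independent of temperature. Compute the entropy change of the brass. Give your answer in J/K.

ΔS = ∫dQ_rev/T = m c ln(T₂/T₁) = 630 × 0.376 × ln(993/330) = 261 J/K.

ΔS = 261 J/K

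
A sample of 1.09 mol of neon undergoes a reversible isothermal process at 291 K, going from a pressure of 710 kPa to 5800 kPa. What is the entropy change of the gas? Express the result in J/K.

For an isothermal ideal gas ΔS_gas = nR ln(P₁/P₂) = 1.09 × 8.314 × ln(710/5800) = -19 J/K.

ΔS_gas = -19 J/K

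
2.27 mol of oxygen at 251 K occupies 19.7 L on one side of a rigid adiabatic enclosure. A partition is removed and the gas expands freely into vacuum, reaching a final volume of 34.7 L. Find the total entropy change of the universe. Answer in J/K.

No heat is exchanged and no work is done, so the ideal-gas temperature stays constant.
Entropy is a state function; using a reversible isothermal path, ΔS_gas = nR ln(V₂/V₁) = 2.27 × 8.314 × ln(34.7/19.7) = 10.7 J/K.
The insulated surroundings exchange no heat, so ΔS_surr = 0 and ΔS_universe = ΔS_gas.

ΔS_universe = 10.7 J/K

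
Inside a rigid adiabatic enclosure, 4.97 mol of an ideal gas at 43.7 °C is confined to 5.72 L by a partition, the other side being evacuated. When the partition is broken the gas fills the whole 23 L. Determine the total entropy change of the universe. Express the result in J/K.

For an ideal gas in free expansion Q = 0 and W = 0, so T is unchanged.
Entropy is a state function; using a reversible isothermal path, ΔS_gas = nR ln(V₂/V₁) = 4.97 × 8.314 × ln(23/5.72) = 57.5 J/K.
The insulated surroundings exchange no heat, so ΔS_surr = 0 and ΔS_universe = ΔS_gas.

ΔS_universe = 57.5 J/K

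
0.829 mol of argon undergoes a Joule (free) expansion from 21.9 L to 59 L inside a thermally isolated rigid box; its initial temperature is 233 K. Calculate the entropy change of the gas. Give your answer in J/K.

No heat is exchanged and no work is done, so the ideal-gas temperature stays constant.
Entropy is a state function; using a reversible isothermal path, ΔS_gas = nR ln(V₂/V₁) = 0.829 × 8.314 × ln(59/21.9) = 6.83 J/K.

ΔS_gas = 6.83 J/K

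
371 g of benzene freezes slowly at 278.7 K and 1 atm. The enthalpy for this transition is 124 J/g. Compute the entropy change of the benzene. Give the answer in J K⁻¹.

ΔS = -165 J/K

Heat released by the substance: Q = −mL = −371 × 124 = −46004 J.
At constant T, ΔS = Q_rev/T = −46004 / 278.7 = -165 J/K.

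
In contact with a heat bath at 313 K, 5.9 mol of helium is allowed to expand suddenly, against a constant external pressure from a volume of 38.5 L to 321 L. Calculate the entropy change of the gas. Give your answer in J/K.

ΔS_gas = 104 J/K

Entropy is a state function, so ΔS_gas depends only on the end states.
For an isothermal ideal gas ΔS_gas = nR ln(V₂/V₁) = 5.9 × 8.314 × ln(321/38.5) = 104 J/K.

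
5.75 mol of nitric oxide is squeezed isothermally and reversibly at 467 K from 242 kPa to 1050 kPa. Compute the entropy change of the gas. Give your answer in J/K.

For an isothermal ideal gas ΔS_gas = nR ln(P₁/P₂) = 5.75 × 8.314 × ln(242/1050) = -70.2 J/K.

ΔS_gas = -70.2 J/K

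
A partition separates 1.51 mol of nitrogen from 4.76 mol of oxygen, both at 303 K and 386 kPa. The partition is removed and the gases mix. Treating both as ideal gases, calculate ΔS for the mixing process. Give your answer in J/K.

ΔS_mix = 28.8 J/K

Mole fractions: x_A = 1.51/6.27 = 0.241, x_B = 0.759.
ΔS_mix = −R(n_A ln x_A + n_B ln x_B) = −8.314 × (1.51 ln 0.241 + 4.76 ln 0.759) = 28.8 J/K.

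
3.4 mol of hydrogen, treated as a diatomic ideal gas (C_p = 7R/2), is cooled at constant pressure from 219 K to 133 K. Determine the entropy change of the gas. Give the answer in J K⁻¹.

ΔS = -49.3 J/K

At constant pressure, ΔS = nC_p ln(T₂/T₁) with C_p = 7R/2 = 29.1 J mol⁻¹ K⁻¹.
ΔS = 3.4 × 29.1 × ln(133/219) = -49.3 J/K.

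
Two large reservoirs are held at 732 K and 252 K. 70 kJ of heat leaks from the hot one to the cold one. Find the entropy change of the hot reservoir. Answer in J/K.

ΔS_hot = -95.6 J/K

The hot reservoir loses heat Q, so ΔS_hot = −Q/T_H = −70000/732 = -95.6 J/K.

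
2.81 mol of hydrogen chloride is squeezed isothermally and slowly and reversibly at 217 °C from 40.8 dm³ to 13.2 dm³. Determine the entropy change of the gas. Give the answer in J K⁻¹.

ΔS_gas = -26.4 J/K

For an isothermal ideal gas ΔS_gas = nR ln(V₂/V₁) = 2.81 × 8.314 × ln(13.2/40.8) = -26.4 J/K.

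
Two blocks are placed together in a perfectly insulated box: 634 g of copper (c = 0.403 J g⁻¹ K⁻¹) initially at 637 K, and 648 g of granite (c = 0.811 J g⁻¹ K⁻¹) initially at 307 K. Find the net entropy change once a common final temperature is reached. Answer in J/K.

Energy balance: T_f = (m₁c₁T₁ + m₂c₂T₂)/(m₁c₁ + m₂c₂) = 414.95 K.
ΔS₁ = m₁c₁ ln(T_f/T₁) = 255.502 × ln(414.95/637) = -109.51 J/K.
ΔS₂ = m₂c₂ ln(T_f/T₂) = 525.528 × ln(414.95/307) = 158.35 J/K.
ΔS_total = -109.51 + 158.35 = 48.8 J/K.

ΔS_total = 48.8 J/K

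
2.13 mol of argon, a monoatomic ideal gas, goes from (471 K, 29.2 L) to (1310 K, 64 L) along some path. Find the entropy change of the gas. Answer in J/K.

Entropy is a state function: ΔS = nC_V ln(T₂/T₁) + nR ln(V₂/V₁), with C_V = 3R/2 = 12.47 J mol⁻¹ K⁻¹ for a monoatomic ideal gas.
ΔS = 2.13 × [12.47 × ln(1310/471) + 8.314 × ln(64/29.2)] = 41.1 J/K.

ΔS = 41.1 J/K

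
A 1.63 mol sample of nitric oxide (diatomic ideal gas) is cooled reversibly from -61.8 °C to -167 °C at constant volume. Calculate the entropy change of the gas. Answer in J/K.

ΔS = -23.3 J/K

In kelvin: T₁ = 211.35 K, T₂ = 106.15 K. At constant volume, ΔS = nC_V ln(T₂/T₁) with C_V = 5R/2 = 20.79 J mol⁻¹ K⁻¹.
ΔS = 1.63 × 20.79 × ln(106.15/211.35) = -23.3 J/K.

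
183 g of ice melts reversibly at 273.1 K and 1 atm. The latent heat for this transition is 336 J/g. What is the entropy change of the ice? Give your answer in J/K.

ΔS = 225 J/K

Heat absorbed by the substance: Q = mL = 183 × 336 = 61488 J.
At constant T, ΔS = Q_rev/T = 61488 / 273.1 = 225 J/K.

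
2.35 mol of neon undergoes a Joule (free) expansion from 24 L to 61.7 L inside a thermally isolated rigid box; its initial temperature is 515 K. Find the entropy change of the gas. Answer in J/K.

ΔS_gas = 18.4 J/K

No heat is exchanged and no work is done, so the ideal-gas temperature stays constant.
Entropy is a state function; using a reversible isothermal path, ΔS_gas = nR ln(V₂/V₁) = 2.35 × 8.314 × ln(61.7/24) = 18.4 J/K.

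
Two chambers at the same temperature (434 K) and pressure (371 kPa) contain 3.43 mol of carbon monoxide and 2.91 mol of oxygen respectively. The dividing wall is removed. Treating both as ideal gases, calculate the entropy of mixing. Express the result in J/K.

Mole fractions: x_A = 3.43/6.34 = 0.541, x_B = 0.459.
ΔS_mix = −R(n_A ln x_A + n_B ln x_B) = −8.314 × (3.43 ln 0.541 + 2.91 ln 0.459) = 36.4 J/K.

ΔS_mix = 36.4 J/K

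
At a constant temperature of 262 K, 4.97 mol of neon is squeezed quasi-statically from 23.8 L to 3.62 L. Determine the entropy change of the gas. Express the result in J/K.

For an isothermal ideal gas ΔS_gas = nR ln(V₂/V₁) = 4.97 × 8.314 × ln(3.62/23.8) = -77.8 J/K.

ΔS_gas = -77.8 J/K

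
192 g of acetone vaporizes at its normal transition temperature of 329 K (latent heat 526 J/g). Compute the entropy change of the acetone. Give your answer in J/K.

Heat absorbed by the substance: Q = mL = 192 × 526 = 100992 J.
At constant T, ΔS = Q_rev/T = 100992 / 329 = 307 J/K.

ΔS = 307 J/K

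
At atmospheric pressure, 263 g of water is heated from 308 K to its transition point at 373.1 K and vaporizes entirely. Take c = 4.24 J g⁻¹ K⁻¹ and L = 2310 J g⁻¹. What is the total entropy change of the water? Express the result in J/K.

ΔS = 1840 J/K

Warming step: ΔS₁ = m c ln(T_tr/T_i) = 263 × 4.24 × ln(373.1/308) = 213.8 J/K.
Phase change: ΔS₂ = +mL/T_tr = 263 × 2310 / 373.1 = 1628 J/K.
ΔS_total = (213.8) + (1628) = 1840 J/K.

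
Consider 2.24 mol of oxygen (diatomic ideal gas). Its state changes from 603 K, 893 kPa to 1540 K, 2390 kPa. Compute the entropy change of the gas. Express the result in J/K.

ΔS = nC_p ln(T₂/T₁) − nR ln(P₂/P₁), with C_p = 7R/2 = 29.1 J mol⁻¹ K⁻¹ for a diatomic ideal gas.
ΔS = 2.24 × [29.1 × ln(1540/603) − 8.314 × ln(2390/893)] = 42.8 J/K.

ΔS = 42.8 J/K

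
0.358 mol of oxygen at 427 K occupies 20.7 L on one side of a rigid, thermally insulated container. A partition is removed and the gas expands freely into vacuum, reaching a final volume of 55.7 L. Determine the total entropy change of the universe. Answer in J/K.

No heat is exchanged and no work is done, so the ideal-gas temperature stays constant.
Entropy is a state function; using a reversible isothermal path, ΔS_gas = nR ln(V₂/V₁) = 0.358 × 8.314 × ln(55.7/20.7) = 2.95 J/K.
The insulated surroundings exchange no heat, so ΔS_surr = 0 and ΔS_universe = ΔS_gas.

ΔS_universe = 2.95 J/K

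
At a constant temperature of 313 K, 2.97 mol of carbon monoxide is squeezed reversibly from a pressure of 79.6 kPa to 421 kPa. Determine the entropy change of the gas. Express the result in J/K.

ΔS_gas = -41.1 J/K

For an isothermal ideal gas ΔS_gas = nR ln(P₁/P₂) = 2.97 × 8.314 × ln(79.6/421) = -41.1 J/K.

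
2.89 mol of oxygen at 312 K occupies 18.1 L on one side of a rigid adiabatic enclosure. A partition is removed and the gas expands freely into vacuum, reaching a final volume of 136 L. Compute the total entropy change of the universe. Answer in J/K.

ΔS_universe = 48.5 J/K

For an ideal gas in free expansion Q = 0 and W = 0, so T is unchanged.
Entropy is a state function; using a reversible isothermal path, ΔS_gas = nR ln(V₂/V₁) = 2.89 × 8.314 × ln(136/18.1) = 48.5 J/K.
The insulated surroundings exchange no heat, so ΔS_surr = 0 and ΔS_universe = ΔS_gas.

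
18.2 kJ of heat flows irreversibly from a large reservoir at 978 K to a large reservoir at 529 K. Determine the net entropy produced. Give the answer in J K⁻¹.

ΔS_total = 15.8 J/K

ΔS_hot = −Q/T_H = −18200/978 = -18.61 J/K and ΔS_cold = +Q/T_C = 18200/529 = 34.4 J/K.
ΔS_total = -18.61 + 34.4 = 15.8 J/K, positive as the second law requires.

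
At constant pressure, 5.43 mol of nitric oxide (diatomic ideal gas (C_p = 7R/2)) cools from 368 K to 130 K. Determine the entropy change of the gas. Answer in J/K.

At constant pressure, ΔS = nC_p ln(T₂/T₁) with C_p = 7R/2 = 29.1 J mol⁻¹ K⁻¹.
ΔS = 5.43 × 29.1 × ln(130/368) = -164 J/K.

ΔS = -164 J/K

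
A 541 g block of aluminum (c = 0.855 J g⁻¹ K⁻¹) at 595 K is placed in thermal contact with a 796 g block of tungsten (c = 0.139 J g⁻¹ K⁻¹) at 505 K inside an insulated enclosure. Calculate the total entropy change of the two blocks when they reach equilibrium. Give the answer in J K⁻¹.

Energy balance: T_f = (m₁c₁T₁ + m₂c₂T₂)/(m₁c₁ + m₂c₂) = 577.63 K.
ΔS₁ = m₁c₁ ln(T_f/T₁) = 462.555 × ln(577.63/595) = -13.71 J/K.
ΔS₂ = m₂c₂ ln(T_f/T₂) = 110.644 × ln(577.63/505) = 14.87 J/K.
ΔS_total = -13.71 + 14.87 = 1.16 J/K.

ΔS_total = 1.16 J/K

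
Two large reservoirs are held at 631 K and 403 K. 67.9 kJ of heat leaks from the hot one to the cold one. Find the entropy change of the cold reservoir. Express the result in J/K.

ΔS_cold = 168 J/K

The cold reservoir gains heat Q, so ΔS_cold = +Q/T_C = 67900/403 = 168 J/K.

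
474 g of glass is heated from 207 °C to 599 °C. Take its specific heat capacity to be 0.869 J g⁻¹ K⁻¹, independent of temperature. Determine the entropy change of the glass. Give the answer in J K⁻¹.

ΔS = 246 J/K

In kelvin: T₁ = 480.15 K, T₂ = 872.15 K. ΔS = ∫dQ_rev/T = m c ln(T₂/T₁) = 474 × 0.869 × ln(872.15/480.15) = 246 J/K.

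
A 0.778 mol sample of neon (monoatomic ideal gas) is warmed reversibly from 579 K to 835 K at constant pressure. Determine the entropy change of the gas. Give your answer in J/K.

At constant pressure, ΔS = nC_p ln(T₂/T₁) with C_p = 5R/2 = 20.79 J mol⁻¹ K⁻¹.
ΔS = 0.778 × 20.79 × ln(835/579) = 5.92 J/K.

ΔS = 5.92 J/K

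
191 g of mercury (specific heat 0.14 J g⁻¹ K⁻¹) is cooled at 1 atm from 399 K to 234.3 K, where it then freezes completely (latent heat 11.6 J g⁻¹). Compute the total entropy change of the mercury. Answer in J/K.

Cooling step: ΔS₁ = m c ln(T_tr/T_i) = 191 × 0.14 × ln(234.3/399) = -14.24 J/K.
Phase change: ΔS₂ = −mL/T_tr = −191 × 11.6 / 234.3 = -9.456 J/K.
ΔS_total = (-14.24) + (-9.456) = -23.7 J/K.

ΔS = -23.7 J/K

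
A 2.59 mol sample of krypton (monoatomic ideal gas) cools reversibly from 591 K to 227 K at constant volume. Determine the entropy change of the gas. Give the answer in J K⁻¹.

At constant volume, ΔS = nC_V ln(T₂/T₁) with C_V = 3R/2 = 12.47 J mol⁻¹ K⁻¹.
ΔS = 2.59 × 12.47 × ln(227/591) = -30.9 J/K.

ΔS = -30.9 J/K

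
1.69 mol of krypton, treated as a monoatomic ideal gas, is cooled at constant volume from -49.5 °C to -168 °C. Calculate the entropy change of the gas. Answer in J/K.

In kelvin: T₁ = 223.65 K, T₂ = 105.15 K. At constant volume, ΔS = nC_V ln(T₂/T₁) with C_V = 3R/2 = 12.47 J mol⁻¹ K⁻¹.
ΔS = 1.69 × 12.47 × ln(105.15/223.65) = -15.9 J/K.

ΔS = -15.9 J/K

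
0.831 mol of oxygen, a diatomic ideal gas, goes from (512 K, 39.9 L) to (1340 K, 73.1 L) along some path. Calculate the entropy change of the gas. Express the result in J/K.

Entropy is a state function: ΔS = nC_V ln(T₂/T₁) + nR ln(V₂/V₁), with C_V = 5R/2 = 20.79 J mol⁻¹ K⁻¹ for a diatomic ideal gas.
ΔS = 0.831 × [20.79 × ln(1340/512) + 8.314 × ln(73.1/39.9)] = 20.8 J/K.

ΔS = 20.8 J/K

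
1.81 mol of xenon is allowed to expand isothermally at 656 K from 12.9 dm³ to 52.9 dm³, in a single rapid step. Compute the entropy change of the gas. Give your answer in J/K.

Entropy is a state function, so ΔS_gas depends only on the end states.
For an isothermal ideal gas ΔS_gas = nR ln(V₂/V₁) = 1.81 × 8.314 × ln(52.9/12.9) = 21.2 J/K.

ΔS_gas = 21.2 J/K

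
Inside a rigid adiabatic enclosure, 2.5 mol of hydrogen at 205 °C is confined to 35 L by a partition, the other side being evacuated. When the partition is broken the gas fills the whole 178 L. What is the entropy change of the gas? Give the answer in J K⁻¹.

ΔS_gas = 33.8 J/K

No heat is exchanged and no work is done, so the ideal-gas temperature stays constant.
Entropy is a state function; using a reversible isothermal path, ΔS_gas = nR ln(V₂/V₁) = 2.5 × 8.314 × ln(178/35) = 33.8 J/K.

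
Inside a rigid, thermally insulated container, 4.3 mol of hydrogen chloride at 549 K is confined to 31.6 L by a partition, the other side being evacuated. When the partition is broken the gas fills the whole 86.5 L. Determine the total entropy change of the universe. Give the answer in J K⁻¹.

For an ideal gas in free expansion Q = 0 and W = 0, so T is unchanged.
Entropy is a state function; using a reversible isothermal path, ΔS_gas = nR ln(V₂/V₁) = 4.3 × 8.314 × ln(86.5/31.6) = 36 J/K.
The insulated surroundings exchange no heat, so ΔS_surr = 0 and ΔS_universe = ΔS_gas.

ΔS_universe = 36 J/K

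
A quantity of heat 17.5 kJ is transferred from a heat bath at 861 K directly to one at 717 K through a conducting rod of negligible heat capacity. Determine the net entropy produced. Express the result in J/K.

ΔS_hot = −Q/T_H = −17500/861 = -20.33 J/K and ΔS_cold = +Q/T_C = 17500/717 = 24.41 J/K.
ΔS_total = -20.33 + 24.41 = 4.08 J/K, positive as the second law requires.

ΔS_total = 4.08 J/K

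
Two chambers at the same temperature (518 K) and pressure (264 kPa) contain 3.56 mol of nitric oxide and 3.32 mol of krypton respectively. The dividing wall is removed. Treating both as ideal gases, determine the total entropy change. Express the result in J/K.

Mole fractions: x_A = 3.56/6.88 = 0.517, x_B = 0.483.
ΔS_mix = −R(n_A ln x_A + n_B ln x_B) = −8.314 × (3.56 ln 0.517 + 3.32 ln 0.483) = 39.6 J/K.

ΔS_mix = 39.6 J/K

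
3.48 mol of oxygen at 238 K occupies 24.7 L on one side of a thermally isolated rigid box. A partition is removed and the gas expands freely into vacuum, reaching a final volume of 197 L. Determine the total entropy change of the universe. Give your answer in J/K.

For an ideal gas in free expansion Q = 0 and W = 0, so T is unchanged.
Entropy is a state function; using a reversible isothermal path, ΔS_gas = nR ln(V₂/V₁) = 3.48 × 8.314 × ln(197/24.7) = 60.1 J/K.
The insulated surroundings exchange no heat, so ΔS_surr = 0 and ΔS_universe = ΔS_gas.

ΔS_universe = 60.1 J/K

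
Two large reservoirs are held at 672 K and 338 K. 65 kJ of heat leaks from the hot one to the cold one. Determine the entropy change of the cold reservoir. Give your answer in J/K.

The cold reservoir gains heat Q, so ΔS_cold = +Q/T_C = 65000/338 = 192 J/K.

ΔS_cold = 192 J/K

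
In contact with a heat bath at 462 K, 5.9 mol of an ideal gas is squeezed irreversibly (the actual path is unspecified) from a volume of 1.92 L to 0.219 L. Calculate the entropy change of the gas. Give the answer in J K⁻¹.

ΔS_gas = -106 J/K

Entropy is a state function, so ΔS_gas depends only on the end states.
For an isothermal ideal gas ΔS_gas = nR ln(V₂/V₁) = 5.9 × 8.314 × ln(0.219/1.92) = -106 J/K.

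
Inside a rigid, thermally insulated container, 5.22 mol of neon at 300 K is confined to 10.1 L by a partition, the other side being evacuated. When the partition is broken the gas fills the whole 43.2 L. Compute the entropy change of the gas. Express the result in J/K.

For an ideal gas in free expansion Q = 0 and W = 0, so T is unchanged.
Entropy is a state function; using a reversible isothermal path, ΔS_gas = nR ln(V₂/V₁) = 5.22 × 8.314 × ln(43.2/10.1) = 63.1 J/K.

ΔS_gas = 63.1 J/K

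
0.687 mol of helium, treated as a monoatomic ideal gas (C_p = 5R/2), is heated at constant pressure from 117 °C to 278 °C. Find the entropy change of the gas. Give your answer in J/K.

In kelvin: T₁ = 390.15 K, T₂ = 551.15 K. At constant pressure, ΔS = nC_p ln(T₂/T₁) with C_p = 5R/2 = 20.79 J mol⁻¹ K⁻¹.
ΔS = 0.687 × 20.79 × ln(551.15/390.15) = 4.93 J/K.

ΔS = 4.93 J/K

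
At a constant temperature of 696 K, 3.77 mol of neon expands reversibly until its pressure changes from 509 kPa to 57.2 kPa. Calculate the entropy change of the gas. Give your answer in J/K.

For an isothermal ideal gas ΔS_gas = nR ln(P₁/P₂) = 3.77 × 8.314 × ln(509/57.2) = 68.5 J/K.

ΔS_gas = 68.5 J/K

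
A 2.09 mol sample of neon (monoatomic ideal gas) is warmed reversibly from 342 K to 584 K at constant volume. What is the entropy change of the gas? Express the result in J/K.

ΔS = 13.9 J/K

At constant volume, ΔS = nC_V ln(T₂/T₁) with C_V = 3R/2 = 12.47 J mol⁻¹ K⁻¹.
ΔS = 2.09 × 12.47 × ln(584/342) = 13.9 J/K.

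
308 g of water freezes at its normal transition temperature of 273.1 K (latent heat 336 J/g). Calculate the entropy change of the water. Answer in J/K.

Heat released by the substance: Q = −mL = −308 × 336 = −103488 J.
At constant T, ΔS = Q_rev/T = −103488 / 273.1 = -379 J/K.

ΔS = -379 J/K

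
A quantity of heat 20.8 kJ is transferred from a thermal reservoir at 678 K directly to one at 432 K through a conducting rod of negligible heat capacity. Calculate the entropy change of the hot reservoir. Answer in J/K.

ΔS_hot = -30.7 J/K

The hot reservoir loses heat Q, so ΔS_hot = −Q/T_H = −20800/678 = -30.7 J/K.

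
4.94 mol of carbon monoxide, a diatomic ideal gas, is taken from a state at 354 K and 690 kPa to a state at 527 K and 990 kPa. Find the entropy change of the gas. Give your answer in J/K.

ΔS = nC_p ln(T₂/T₁) − nR ln(P₂/P₁), with C_p = 7R/2 = 29.1 J mol⁻¹ K⁻¹ for a diatomic ideal gas.
ΔS = 4.94 × [29.1 × ln(527/354) − 8.314 × ln(990/690)] = 42.4 J/K.

ΔS = 42.4 J/K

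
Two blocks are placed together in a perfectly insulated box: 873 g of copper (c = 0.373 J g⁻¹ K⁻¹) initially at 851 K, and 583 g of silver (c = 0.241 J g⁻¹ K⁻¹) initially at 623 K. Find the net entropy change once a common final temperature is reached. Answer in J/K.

ΔS_total = 4.57 J/K

Energy balance: T_f = (m₁c₁T₁ + m₂c₂T₂)/(m₁c₁ + m₂c₂) = 782.28 K.
ΔS₁ = m₁c₁ ln(T_f/T₁) = 325.629 × ln(782.28/851) = -27.42 J/K.
ΔS₂ = m₂c₂ ln(T_f/T₂) = 140.503 × ln(782.28/623) = 31.99 J/K.
ΔS_total = -27.42 + 31.99 = 4.57 J/K.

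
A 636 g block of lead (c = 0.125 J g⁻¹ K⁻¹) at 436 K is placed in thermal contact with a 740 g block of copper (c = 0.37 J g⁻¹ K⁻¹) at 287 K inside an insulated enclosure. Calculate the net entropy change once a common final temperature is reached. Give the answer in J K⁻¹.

ΔS_total = 5.79 J/K

Energy balance: T_f = (m₁c₁T₁ + m₂c₂T₂)/(m₁c₁ + m₂c₂) = 320.53 K.
ΔS₁ = m₁c₁ ln(T_f/T₁) = 79.5 × ln(320.53/436) = -24.46 J/K.
ΔS₂ = m₂c₂ ln(T_f/T₂) = 273.8 × ln(320.53/287) = 30.25 J/K.
ΔS_total = -24.46 + 30.25 = 5.79 J/K.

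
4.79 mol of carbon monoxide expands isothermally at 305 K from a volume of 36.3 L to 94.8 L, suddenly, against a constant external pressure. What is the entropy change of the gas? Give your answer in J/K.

Entropy is a state function, so ΔS_gas depends only on the end states.
For an isothermal ideal gas ΔS_gas = nR ln(V₂/V₁) = 4.79 × 8.314 × ln(94.8/36.3) = 38.2 J/K.

ΔS_gas = 38.2 J/K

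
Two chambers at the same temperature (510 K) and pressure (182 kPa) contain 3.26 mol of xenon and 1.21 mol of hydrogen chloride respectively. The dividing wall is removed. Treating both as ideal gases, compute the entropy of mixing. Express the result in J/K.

ΔS_mix = 21.7 J/K

Mole fractions: x_A = 3.26/4.47 = 0.729, x_B = 0.271.
ΔS_mix = −R(n_A ln x_A + n_B ln x_B) = −8.314 × (3.26 ln 0.729 + 1.21 ln 0.271) = 21.7 J/K.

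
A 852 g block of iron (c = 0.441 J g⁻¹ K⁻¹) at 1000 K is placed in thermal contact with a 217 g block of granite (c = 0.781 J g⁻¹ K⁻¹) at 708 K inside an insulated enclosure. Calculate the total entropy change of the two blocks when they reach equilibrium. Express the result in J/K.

ΔS_total = 6.64 J/K

Energy balance: T_f = (m₁c₁T₁ + m₂c₂T₂)/(m₁c₁ + m₂c₂) = 909.23 K.
ΔS₁ = m₁c₁ ln(T_f/T₁) = 375.732 × ln(909.23/1000) = -35.753 J/K.
ΔS₂ = m₂c₂ ln(T_f/T₂) = 169.477 × ln(909.23/708) = 42.396 J/K.
ΔS_total = -35.753 + 42.396 = 6.64 J/K.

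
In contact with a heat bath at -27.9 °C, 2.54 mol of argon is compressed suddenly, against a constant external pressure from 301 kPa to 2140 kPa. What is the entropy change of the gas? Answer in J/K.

Entropy is a state function, so ΔS_gas depends only on the end states.
For an isothermal ideal gas ΔS_gas = nR ln(P₁/P₂) = 2.54 × 8.314 × ln(301/2140) = -41.4 J/K.

ΔS_gas = -41.4 J/K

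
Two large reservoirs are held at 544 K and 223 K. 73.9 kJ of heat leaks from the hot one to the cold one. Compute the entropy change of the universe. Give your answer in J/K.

ΔS_hot = −Q/T_H = −73900/544 = -135.8 J/K and ΔS_cold = +Q/T_C = 73900/223 = 331.4 J/K.
ΔS_total = -135.8 + 331.4 = 196 J/K, positive as the second law requires.

ΔS_total = 196 J/K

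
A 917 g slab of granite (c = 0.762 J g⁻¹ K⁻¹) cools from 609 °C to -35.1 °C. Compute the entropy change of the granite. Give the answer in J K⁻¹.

In kelvin: T₁ = 882.15 K, T₂ = 238.05 K. ΔS = ∫dQ_rev/T = m c ln(T₂/T₁) = 917 × 0.762 × ln(238.05/882.15) = -915 J/K.

ΔS = -915 J/K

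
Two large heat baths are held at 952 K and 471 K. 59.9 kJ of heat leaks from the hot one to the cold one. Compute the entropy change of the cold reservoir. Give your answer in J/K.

The cold reservoir gains heat Q, so ΔS_cold = +Q/T_C = 59900/471 = 127 J/K.

ΔS_cold = 127 J/K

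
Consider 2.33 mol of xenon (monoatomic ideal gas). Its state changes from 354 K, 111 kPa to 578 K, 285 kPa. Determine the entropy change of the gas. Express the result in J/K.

ΔS = 5.48 J/K

ΔS = nC_p ln(T₂/T₁) − nR ln(P₂/P₁), with C_p = 5R/2 = 20.79 J mol⁻¹ K⁻¹ for a monoatomic ideal gas.
ΔS = 2.33 × [20.79 × ln(578/354) − 8.314 × ln(285/111)] = 5.48 J/K.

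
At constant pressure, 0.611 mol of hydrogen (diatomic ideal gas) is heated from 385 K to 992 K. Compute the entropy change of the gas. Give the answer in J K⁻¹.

At constant pressure, ΔS = nC_p ln(T₂/T₁) with C_p = 7R/2 = 29.1 J mol⁻¹ K⁻¹.
ΔS = 0.611 × 29.1 × ln(992/385) = 16.8 J/K.

ΔS = 16.8 J/K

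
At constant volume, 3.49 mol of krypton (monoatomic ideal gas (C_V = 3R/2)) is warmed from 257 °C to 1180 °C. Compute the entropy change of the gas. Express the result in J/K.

ΔS = 43.9 J/K

In kelvin: T₁ = 530.15 K, T₂ = 1453.15 K. At constant volume, ΔS = nC_V ln(T₂/T₁) with C_V = 3R/2 = 12.47 J mol⁻¹ K⁻¹.
ΔS = 3.49 × 12.47 × ln(1453.15/530.15) = 43.9 J/K.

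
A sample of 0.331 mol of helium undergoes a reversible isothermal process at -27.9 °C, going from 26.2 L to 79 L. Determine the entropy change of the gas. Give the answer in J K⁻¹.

ΔS_gas = 3.04 J/K

For an isothermal ideal gas ΔS_gas = nR ln(V₂/V₁) = 0.331 × 8.314 × ln(79/26.2) = 3.04 J/K.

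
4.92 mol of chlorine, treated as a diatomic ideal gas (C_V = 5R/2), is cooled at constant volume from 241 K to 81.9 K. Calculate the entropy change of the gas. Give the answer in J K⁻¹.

ΔS = -110 J/K

At constant volume, ΔS = nC_V ln(T₂/T₁) with C_V = 5R/2 = 20.79 J mol⁻¹ K⁻¹.
ΔS = 4.92 × 20.79 × ln(81.9/241) = -110 J/K.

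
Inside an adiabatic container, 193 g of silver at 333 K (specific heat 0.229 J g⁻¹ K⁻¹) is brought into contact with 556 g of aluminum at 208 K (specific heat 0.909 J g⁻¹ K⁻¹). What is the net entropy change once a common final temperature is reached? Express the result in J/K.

ΔS_total = 5.14 J/K

Energy balance: T_f = (m₁c₁T₁ + m₂c₂T₂)/(m₁c₁ + m₂c₂) = 218.05 K.
ΔS₁ = m₁c₁ ln(T_f/T₁) = 44.197 × ln(218.05/333) = -18.71 J/K.
ΔS₂ = m₂c₂ ln(T_f/T₂) = 505.404 × ln(218.05/208) = 23.85 J/K.
ΔS_total = -18.71 + 23.85 = 5.14 J/K.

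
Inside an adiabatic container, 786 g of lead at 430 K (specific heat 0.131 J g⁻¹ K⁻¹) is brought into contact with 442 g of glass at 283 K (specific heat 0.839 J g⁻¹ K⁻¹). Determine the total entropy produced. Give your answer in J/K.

ΔS_total = 7.6 J/K

Energy balance: T_f = (m₁c₁T₁ + m₂c₂T₂)/(m₁c₁ + m₂c₂) = 314.95 K.
ΔS₁ = m₁c₁ ln(T_f/T₁) = 102.966 × ln(314.95/430) = -32.06 J/K.
ΔS₂ = m₂c₂ ln(T_f/T₂) = 370.838 × ln(314.95/283) = 39.66 J/K.
ΔS_total = -32.06 + 39.66 = 7.6 J/K.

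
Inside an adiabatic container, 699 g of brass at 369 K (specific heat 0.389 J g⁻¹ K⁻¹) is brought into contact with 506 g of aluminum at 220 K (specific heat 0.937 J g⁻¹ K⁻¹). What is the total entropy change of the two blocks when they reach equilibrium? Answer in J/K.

ΔS_total = 24 J/K

Energy balance: T_f = (m₁c₁T₁ + m₂c₂T₂)/(m₁c₁ + m₂c₂) = 274.31 K.
ΔS₁ = m₁c₁ ln(T_f/T₁) = 271.911 × ln(274.31/369) = -80.63 J/K.
ΔS₂ = m₂c₂ ln(T_f/T₂) = 474.122 × ln(274.31/220) = 104.6 J/K.
ΔS_total = -80.63 + 104.6 = 24 J/K.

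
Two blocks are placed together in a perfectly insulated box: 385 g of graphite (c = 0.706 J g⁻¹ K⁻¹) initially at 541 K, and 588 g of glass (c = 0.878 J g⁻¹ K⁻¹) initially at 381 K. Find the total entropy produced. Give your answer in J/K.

ΔS_total = 11.3 J/K

Energy balance: T_f = (m₁c₁T₁ + m₂c₂T₂)/(m₁c₁ + m₂c₂) = 436.18 K.
ΔS₁ = m₁c₁ ln(T_f/T₁) = 271.81 × ln(436.18/541) = -58.54 J/K.
ΔS₂ = m₂c₂ ln(T_f/T₂) = 516.264 × ln(436.18/381) = 69.83 J/K.
ΔS_total = -58.54 + 69.83 = 11.3 J/K.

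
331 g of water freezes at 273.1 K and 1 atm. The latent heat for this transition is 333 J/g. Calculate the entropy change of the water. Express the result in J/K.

Heat released by the substance: Q = −mL = −331 × 333 = −110223 J.
At constant T, ΔS = Q_rev/T = −110223 / 273.1 = -404 J/K.

ΔS = -404 J/K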